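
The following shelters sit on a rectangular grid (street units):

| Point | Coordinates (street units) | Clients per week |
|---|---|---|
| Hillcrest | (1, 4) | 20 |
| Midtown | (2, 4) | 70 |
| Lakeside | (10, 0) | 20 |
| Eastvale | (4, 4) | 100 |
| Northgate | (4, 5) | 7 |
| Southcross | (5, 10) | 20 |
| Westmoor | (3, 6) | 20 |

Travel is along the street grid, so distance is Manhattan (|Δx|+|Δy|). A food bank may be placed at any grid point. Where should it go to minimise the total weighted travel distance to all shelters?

(4, 4)

Manhattan distance separates: Σwᵢ(|x−xᵢ|+|y−yᵢ|) = Σwᵢ|x−xᵢ| + Σwᵢ|y−yᵢ|, so x and y are optimised independently as 1-D weighted medians.
Total weight W = 257; half = 128.5.
x-coordinate, sorted with cumulative weight:
  x=1 (Hillcrest, w=20) cum 20
  x=2 (Midtown, w=70) cum 90
  x=3 (Westmoor, w=20) cum 110
  x=4 (Eastvale, w=100) cum 210  ← median
  x=4 (Northgate, w=7) cum 217
  x=5 (Southcross, w=20) cum 237
  x=10 (Lakeside, w=20) cum 257
⇒ x* = 4
y-coordinate, sorted with cumulative weight:
  y=0 (Lakeside, w=20) cum 20
  y=4 (Hillcrest, w=20) cum 40
  y=4 (Midtown, w=70) cum 110
  y=4 (Eastvale, w=100) cum 210  ← median
  y=5 (Northgate, w=7) cum 217
  y=6 (Westmoor, w=20) cum 237
  y=10 (Southcross, w=20) cum 257
⇒ y* = 4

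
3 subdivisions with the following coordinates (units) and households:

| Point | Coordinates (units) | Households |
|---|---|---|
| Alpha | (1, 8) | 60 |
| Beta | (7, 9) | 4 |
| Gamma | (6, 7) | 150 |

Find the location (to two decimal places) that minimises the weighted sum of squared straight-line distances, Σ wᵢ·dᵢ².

(4.62, 7.32)

The minimiser of Σwᵢ‖p−pᵢ‖² is the weighted centroid p* = (Σwᵢpᵢ)/(Σwᵢ).
Σwᵢ = 214.
Σwᵢxᵢ = 60·1 + 4·7 + 150·6 = 988.
Σwᵢyᵢ = 60·8 + 4·9 + 150·7 = 1566.
x* = 988/214 = 4.62, y* = 1566/214 = 7.32.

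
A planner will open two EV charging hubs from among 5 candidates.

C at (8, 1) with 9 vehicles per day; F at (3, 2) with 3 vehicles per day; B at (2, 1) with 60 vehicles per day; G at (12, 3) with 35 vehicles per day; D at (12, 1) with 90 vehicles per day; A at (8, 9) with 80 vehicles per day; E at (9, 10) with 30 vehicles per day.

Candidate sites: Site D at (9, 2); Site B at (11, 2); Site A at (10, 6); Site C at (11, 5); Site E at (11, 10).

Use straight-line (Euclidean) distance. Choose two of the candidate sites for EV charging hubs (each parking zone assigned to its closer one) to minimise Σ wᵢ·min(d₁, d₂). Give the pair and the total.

Evaluate every pair (each demand assigned to the nearer of the two):
  {Site B, Site E}: total = 1085.5
  {Site D, Site E}: total = 1163.3
  {Site B, Site A}: total = 1184.7
  {Site D, Site A}: total = 1262.4
  {Site B, Site C}: total = 1334.1
  {Site D, Site C}: total = 1379.4
  {Site C, Site E}: total = 1423.9
  {Site D, Site B}: total = 1437.5
  {Site A, Site C}: total = 1496.7
  {Site A, Site E}: total = 1562.5
Best pair: {Site B, Site E} with total 1085.5.

{Site B, Site E}, total 1085.5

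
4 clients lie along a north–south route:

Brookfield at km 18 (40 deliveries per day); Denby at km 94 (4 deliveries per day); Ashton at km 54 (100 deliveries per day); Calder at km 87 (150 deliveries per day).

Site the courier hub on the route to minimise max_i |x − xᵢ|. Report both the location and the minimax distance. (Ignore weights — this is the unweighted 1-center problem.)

location 56, max distance 38

The 1-center on a line is the midpoint of the two extreme points: leftmost at 18, rightmost at 94.
Optimal location = (18 + 94)/2 = 56; maximum distance = (94 − 18)/2 = 38.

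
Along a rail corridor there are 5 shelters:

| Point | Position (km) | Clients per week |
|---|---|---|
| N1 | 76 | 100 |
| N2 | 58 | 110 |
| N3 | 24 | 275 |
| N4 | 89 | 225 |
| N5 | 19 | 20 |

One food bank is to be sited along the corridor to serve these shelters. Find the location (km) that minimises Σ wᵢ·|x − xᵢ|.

x = 58

For a sum of weighted absolute distances on a line, the optimum is the weighted median (not the mean). Total weight W = 730; half-weight = 365.
Sort by position and accumulate weight:
  km 19 (N5, w=20) → cum 20
  km 24 (N3, w=275) → cum 295
  km 58 (N2, w=110) → cum 405  ≥ 365 → median here
  km 76 (N1, w=100) → cum 505
  km 89 (N4, w=225) → cum 730
Optimal location: km 58.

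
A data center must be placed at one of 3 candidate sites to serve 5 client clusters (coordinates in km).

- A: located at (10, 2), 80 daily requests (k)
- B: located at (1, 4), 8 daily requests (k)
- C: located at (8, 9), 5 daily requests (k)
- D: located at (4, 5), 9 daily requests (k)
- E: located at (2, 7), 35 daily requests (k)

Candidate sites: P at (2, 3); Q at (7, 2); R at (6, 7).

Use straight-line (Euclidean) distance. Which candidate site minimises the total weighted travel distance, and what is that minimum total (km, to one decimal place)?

Total weighted distance at each candidate:
  P (2, 3): total = 864.2
  Q (7, 2): total = 611.6
  R (6, 7): total = 738.5
Minimum is at Q with total 611.6 km.

Q, total 611.6 km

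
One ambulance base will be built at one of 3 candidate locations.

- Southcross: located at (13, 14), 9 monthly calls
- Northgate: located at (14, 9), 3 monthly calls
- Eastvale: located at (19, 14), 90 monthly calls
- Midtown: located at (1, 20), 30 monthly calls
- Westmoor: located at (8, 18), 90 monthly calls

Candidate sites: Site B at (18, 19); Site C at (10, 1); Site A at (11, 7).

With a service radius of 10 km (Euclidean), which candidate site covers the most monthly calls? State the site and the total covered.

Site B, covering 99

Coverage radius r = 10 km; a point is covered iff (Δx)²+(Δy)² ≤ 10² = 100.
  Site B (18, 19): covers {Southcross, Eastvale} → 99
  Site C (10, 1): covers {Northgate} → 3
  Site A (11, 7): covers {Southcross, Northgate} → 12
Maximum coverage at Site B: 99 monthly calls.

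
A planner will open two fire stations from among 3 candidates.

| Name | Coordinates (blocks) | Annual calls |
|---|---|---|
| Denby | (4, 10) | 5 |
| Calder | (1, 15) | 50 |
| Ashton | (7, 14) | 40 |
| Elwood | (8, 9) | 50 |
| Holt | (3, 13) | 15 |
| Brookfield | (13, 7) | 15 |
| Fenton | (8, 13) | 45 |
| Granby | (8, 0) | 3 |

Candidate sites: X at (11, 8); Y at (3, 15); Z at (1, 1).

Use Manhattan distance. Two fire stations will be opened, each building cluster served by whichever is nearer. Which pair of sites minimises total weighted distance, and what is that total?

{X, Y}, total 953

Evaluate every pair (each demand assigned to the nearer of the two):
  {X, Y}: total = 953
  {Y, Z}: total = 1519
  {X, Z}: total = 1969
Best pair: {X, Y} with total 953.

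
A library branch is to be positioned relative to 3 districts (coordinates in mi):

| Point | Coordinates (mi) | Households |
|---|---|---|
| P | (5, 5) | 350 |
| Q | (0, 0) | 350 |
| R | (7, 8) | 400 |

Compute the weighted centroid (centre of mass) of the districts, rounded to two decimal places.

(4.14, 4.50)

The minimiser of Σwᵢ‖p−pᵢ‖² is the weighted centroid p* = (Σwᵢpᵢ)/(Σwᵢ).
Σwᵢ = 1100.
Σwᵢxᵢ = 350·5 + 350·0 + 400·7 = 4550.
Σwᵢyᵢ = 350·5 + 350·0 + 400·8 = 4950.
x* = 4550/1100 = 4.14, y* = 4950/1100 = 4.50.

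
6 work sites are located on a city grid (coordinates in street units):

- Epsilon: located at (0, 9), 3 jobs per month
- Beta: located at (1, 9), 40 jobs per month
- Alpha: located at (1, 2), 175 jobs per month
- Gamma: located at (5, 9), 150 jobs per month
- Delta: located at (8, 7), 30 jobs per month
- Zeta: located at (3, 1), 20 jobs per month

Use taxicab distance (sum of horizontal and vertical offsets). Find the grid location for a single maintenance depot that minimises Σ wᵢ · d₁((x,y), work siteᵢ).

(1, 7)

Manhattan distance separates: Σwᵢ(|x−xᵢ|+|y−yᵢ|) = Σwᵢ|x−xᵢ| + Σwᵢ|y−yᵢ|, so x and y are optimised independently as 1-D weighted medians.
Total weight W = 418; half = 209.
x-coordinate, sorted with cumulative weight:
  x=0 (Epsilon, w=3) cum 3
  x=1 (Beta, w=40) cum 43
  x=1 (Alpha, w=175) cum 218  ← median
  x=3 (Zeta, w=20) cum 238
  x=5 (Gamma, w=150) cum 388
  x=8 (Delta, w=30) cum 418
⇒ x* = 1
y-coordinate, sorted with cumulative weight:
  y=1 (Zeta, w=20) cum 20
  y=2 (Alpha, w=175) cum 195
  y=7 (Delta, w=30) cum 225  ← median
  y=9 (Epsilon, w=3) cum 228
  y=9 (Beta, w=40) cum 268
  y=9 (Gamma, w=150) cum 418
⇒ y* = 7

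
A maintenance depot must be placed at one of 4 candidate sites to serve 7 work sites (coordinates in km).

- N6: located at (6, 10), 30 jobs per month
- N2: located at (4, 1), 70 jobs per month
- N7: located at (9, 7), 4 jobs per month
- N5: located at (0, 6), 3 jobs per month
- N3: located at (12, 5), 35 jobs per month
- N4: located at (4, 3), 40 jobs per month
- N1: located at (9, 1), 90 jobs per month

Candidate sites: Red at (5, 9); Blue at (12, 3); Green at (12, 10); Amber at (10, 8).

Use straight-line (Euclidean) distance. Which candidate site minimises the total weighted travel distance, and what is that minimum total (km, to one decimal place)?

Total weighted distance at each candidate:
  Red (5, 9): total = 1972.6
  Blue (12, 3): total = 1625.4
  Green (12, 10): total = 2531.9
  Amber (10, 8): total = 1890.8
Minimum is at Blue with total 1625.4 km.

Blue, total 1625.4 km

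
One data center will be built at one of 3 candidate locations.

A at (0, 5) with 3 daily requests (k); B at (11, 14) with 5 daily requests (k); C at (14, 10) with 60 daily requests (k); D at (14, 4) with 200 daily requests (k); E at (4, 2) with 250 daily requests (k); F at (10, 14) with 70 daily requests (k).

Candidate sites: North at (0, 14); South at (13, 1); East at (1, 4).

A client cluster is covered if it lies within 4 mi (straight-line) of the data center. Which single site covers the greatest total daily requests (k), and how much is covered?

East, covering 253

Coverage radius r = 4 mi; a point is covered iff (Δx)²+(Δy)² ≤ 4² = 16.
  North (0, 14): covers {none} → 0
  South (13, 1): covers {D} → 200
  East (1, 4): covers {A, E} → 253
Maximum coverage at East: 253 daily requests (k).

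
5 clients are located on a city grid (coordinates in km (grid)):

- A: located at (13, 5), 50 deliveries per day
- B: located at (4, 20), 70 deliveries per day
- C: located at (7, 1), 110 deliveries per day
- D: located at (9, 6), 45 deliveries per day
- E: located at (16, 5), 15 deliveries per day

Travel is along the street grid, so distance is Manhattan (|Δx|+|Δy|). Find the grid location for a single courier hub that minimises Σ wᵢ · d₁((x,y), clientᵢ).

(7, 5)

Manhattan distance separates: Σwᵢ(|x−xᵢ|+|y−yᵢ|) = Σwᵢ|x−xᵢ| + Σwᵢ|y−yᵢ|, so x and y are optimised independently as 1-D weighted medians.
Total weight W = 290; half = 145.
x-coordinate, sorted with cumulative weight:
  x=4 (B, w=70) cum 70
  x=7 (C, w=110) cum 180  ← median
  x=9 (D, w=45) cum 225
  x=13 (A, w=50) cum 275
  x=16 (E, w=15) cum 290
⇒ x* = 7
y-coordinate, sorted with cumulative weight:
  y=1 (C, w=110) cum 110
  y=5 (A, w=50) cum 160  ← median
  y=5 (E, w=15) cum 175
  y=6 (D, w=45) cum 220
  y=20 (B, w=70) cum 290
⇒ y* = 5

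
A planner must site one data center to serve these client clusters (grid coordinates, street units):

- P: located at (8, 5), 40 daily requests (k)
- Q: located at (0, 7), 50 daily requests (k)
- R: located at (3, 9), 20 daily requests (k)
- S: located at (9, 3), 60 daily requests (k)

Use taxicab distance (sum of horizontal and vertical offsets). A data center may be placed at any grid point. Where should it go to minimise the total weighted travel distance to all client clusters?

(8, 5)

Manhattan distance separates: Σwᵢ(|x−xᵢ|+|y−yᵢ|) = Σwᵢ|x−xᵢ| + Σwᵢ|y−yᵢ|, so x and y are optimised independently as 1-D weighted medians.
Total weight W = 170; half = 85.
x-coordinate, sorted with cumulative weight:
  x=0 (Q, w=50) cum 50
  x=3 (R, w=20) cum 70
  x=8 (P, w=40) cum 110  ← median
  x=9 (S, w=60) cum 170
⇒ x* = 8
y-coordinate, sorted with cumulative weight:
  y=3 (S, w=60) cum 60
  y=5 (P, w=40) cum 100  ← median
  y=7 (Q, w=50) cum 150
  y=9 (R, w=20) cum 170
⇒ y* = 5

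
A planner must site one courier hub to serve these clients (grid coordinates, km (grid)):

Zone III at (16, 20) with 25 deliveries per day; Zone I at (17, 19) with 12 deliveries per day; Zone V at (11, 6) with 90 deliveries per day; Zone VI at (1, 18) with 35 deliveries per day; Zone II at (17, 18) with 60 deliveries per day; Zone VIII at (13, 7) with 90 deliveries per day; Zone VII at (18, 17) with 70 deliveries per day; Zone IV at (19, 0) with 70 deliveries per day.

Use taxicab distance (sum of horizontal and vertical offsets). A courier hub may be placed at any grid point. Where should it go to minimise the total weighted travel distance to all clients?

(16, 7)

Manhattan distance separates: Σwᵢ(|x−xᵢ|+|y−yᵢ|) = Σwᵢ|x−xᵢ| + Σwᵢ|y−yᵢ|, so x and y are optimised independently as 1-D weighted medians.
Total weight W = 452; half = 226.
x-coordinate, sorted with cumulative weight:
  x=1 (Zone VI, w=35) cum 35
  x=11 (Zone V, w=90) cum 125
  x=13 (Zone VIII, w=90) cum 215
  x=16 (Zone III, w=25) cum 240  ← median
  x=17 (Zone I, w=12) cum 252
  x=17 (Zone II, w=60) cum 312
  x=18 (Zone VII, w=70) cum 382
  x=19 (Zone IV, w=70) cum 452
⇒ x* = 16
y-coordinate, sorted with cumulative weight:
  y=0 (Zone IV, w=70) cum 70
  y=6 (Zone V, w=90) cum 160
  y=7 (Zone VIII, w=90) cum 250  ← median
  y=17 (Zone VII, w=70) cum 320
  y=18 (Zone VI, w=35) cum 355
  y=18 (Zone II, w=60) cum 415
  y=19 (Zone I, w=12) cum 427
  y=20 (Zone III, w=25) cum 452
⇒ y* = 7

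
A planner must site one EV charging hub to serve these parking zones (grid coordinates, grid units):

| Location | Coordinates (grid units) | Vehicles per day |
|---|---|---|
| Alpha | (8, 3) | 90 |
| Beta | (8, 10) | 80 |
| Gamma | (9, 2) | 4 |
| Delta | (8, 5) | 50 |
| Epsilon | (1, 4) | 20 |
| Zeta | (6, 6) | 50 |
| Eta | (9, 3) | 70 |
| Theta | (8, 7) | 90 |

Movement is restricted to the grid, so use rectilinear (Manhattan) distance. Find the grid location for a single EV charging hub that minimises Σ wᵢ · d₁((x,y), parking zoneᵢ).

(8, 5)

Manhattan distance separates: Σwᵢ(|x−xᵢ|+|y−yᵢ|) = Σwᵢ|x−xᵢ| + Σwᵢ|y−yᵢ|, so x and y are optimised independently as 1-D weighted medians.
Total weight W = 454; half = 227.
x-coordinate, sorted with cumulative weight:
  x=1 (Epsilon, w=20) cum 20
  x=6 (Zeta, w=50) cum 70
  x=8 (Alpha, w=90) cum 160
  x=8 (Beta, w=80) cum 240  ← median
  x=8 (Delta, w=50) cum 290
  x=8 (Theta, w=90) cum 380
  x=9 (Gamma, w=4) cum 384
  x=9 (Eta, w=70) cum 454
⇒ x* = 8
y-coordinate, sorted with cumulative weight:
  y=2 (Gamma, w=4) cum 4
  y=3 (Alpha, w=90) cum 94
  y=3 (Eta, w=70) cum 164
  y=4 (Epsilon, w=20) cum 184
  y=5 (Delta, w=50) cum 234  ← median
  y=6 (Zeta, w=50) cum 284
  y=7 (Theta, w=90) cum 374
  y=10 (Beta, w=80) cum 454
⇒ y* = 5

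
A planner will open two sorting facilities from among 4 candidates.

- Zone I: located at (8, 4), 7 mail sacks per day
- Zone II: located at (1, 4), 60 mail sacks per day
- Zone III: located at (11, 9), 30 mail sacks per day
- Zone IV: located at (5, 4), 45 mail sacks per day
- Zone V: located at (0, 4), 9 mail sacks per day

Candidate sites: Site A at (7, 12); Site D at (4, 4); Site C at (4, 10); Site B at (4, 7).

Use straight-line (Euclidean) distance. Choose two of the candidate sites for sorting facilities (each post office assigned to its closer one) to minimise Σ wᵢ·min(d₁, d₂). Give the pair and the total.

{Site A, Site D}, total 439.0

Evaluate every pair (each demand assigned to the nearer of the two):
  {Site A, Site D}: total = 439.0
  {Site D, Site C}: total = 501.1
  {Site D, Site B}: total = 507.4
  {Site A, Site B}: total = 626.9
  {Site C, Site B}: total = 689.0
  {Site A, Site C}: total = 941.6
Best pair: {Site A, Site D} with total 439.0.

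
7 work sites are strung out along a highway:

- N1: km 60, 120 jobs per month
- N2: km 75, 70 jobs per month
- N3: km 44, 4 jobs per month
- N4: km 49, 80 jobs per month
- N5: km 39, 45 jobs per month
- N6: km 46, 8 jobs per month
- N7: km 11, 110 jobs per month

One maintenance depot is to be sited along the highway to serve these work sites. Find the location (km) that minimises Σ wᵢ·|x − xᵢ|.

x = 49

For a sum of weighted absolute distances on a line, the optimum is the weighted median (not the mean). Total weight W = 437; half-weight = 218.5.
Sort by position and accumulate weight:
  km 11 (N7, w=110) → cum 110
  km 39 (N5, w=45) → cum 155
  km 44 (N3, w=4) → cum 159
  km 46 (N6, w=8) → cum 167
  km 49 (N4, w=80) → cum 247  ≥ 218.5 → median here
  km 60 (N1, w=120) → cum 367
  km 75 (N2, w=70) → cum 437
Optimal location: km 49.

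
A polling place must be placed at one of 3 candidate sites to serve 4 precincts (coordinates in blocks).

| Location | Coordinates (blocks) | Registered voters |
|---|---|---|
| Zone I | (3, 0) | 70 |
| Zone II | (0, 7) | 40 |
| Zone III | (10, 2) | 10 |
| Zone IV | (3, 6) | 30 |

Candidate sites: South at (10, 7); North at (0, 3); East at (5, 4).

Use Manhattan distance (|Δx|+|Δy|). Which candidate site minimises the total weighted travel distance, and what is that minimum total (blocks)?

North, total 870 blocks

Total weighted distance at each candidate:
  South (10, 7): total = 1670
  North (0, 3): total = 870
  East (5, 4): total = 930
Minimum is at North with total 870 blocks.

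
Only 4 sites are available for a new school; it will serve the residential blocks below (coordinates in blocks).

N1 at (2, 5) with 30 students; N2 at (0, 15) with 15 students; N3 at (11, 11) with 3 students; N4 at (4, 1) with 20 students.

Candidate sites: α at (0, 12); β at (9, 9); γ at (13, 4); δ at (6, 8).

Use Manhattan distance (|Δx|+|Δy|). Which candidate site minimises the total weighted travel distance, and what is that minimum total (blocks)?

δ, total 609 blocks

Total weighted distance at each candidate:
  α (0, 12): total = 651
  β (9, 9): total = 827
  γ (13, 4): total = 987
  δ (6, 8): total = 609
Minimum is at δ with total 609 blocks.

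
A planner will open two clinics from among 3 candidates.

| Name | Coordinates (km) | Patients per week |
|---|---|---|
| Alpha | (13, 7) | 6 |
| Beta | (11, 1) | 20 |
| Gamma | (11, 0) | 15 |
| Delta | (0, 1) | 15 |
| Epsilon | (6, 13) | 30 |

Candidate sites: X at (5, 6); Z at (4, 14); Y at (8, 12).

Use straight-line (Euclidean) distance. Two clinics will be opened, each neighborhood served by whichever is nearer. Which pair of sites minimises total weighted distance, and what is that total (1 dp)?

{X, Y}, total 499.1

Evaluate every pair (each demand assigned to the nearer of the two):
  {X, Y}: total = 499.1
  {X, Z}: total = 505.0
  {Z, Y}: total = 727.1
Best pair: {X, Y} with total 499.1.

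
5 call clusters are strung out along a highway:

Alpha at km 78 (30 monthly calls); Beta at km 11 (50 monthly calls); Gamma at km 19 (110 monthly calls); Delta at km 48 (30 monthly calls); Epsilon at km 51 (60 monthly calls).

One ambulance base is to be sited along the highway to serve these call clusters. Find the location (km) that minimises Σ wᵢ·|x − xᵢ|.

x = 19

For a sum of weighted absolute distances on a line, the optimum is the weighted median (not the mean). Total weight W = 280; half-weight = 140.
Sort by position and accumulate weight:
  km 11 (Beta, w=50) → cum 50
  km 19 (Gamma, w=110) → cum 160  ≥ 140 → median here
  km 48 (Delta, w=30) → cum 190
  km 51 (Epsilon, w=60) → cum 250
  km 78 (Alpha, w=30) → cum 280
Optimal location: km 19.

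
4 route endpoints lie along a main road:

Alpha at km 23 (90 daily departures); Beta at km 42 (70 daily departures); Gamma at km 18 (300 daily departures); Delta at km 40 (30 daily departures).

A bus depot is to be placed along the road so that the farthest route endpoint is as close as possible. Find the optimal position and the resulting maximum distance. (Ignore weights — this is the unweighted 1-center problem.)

location 30, max distance 12

The 1-center on a line is the midpoint of the two extreme points: leftmost at 18, rightmost at 42.
Optimal location = (18 + 42)/2 = 30; maximum distance = (42 − 18)/2 = 12.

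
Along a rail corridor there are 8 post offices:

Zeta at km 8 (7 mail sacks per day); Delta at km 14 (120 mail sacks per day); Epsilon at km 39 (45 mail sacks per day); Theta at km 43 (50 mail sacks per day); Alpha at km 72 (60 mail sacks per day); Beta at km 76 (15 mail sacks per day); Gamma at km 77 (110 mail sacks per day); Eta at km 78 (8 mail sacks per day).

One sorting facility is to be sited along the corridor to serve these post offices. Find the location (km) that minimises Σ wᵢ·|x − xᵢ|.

For a sum of weighted absolute distances on a line, the optimum is the weighted median (not the mean). Total weight W = 415; half-weight = 207.5.
Sort by position and accumulate weight:
  km 8 (Zeta, w=7) → cum 7
  km 14 (Delta, w=120) → cum 127
  km 39 (Epsilon, w=45) → cum 172
  km 43 (Theta, w=50) → cum 222  ≥ 207.5 → median here
  km 72 (Alpha, w=60) → cum 282
  km 76 (Beta, w=15) → cum 297
  km 77 (Gamma, w=110) → cum 407
  km 78 (Eta, w=8) → cum 415
Optimal location: km 43.

x = 43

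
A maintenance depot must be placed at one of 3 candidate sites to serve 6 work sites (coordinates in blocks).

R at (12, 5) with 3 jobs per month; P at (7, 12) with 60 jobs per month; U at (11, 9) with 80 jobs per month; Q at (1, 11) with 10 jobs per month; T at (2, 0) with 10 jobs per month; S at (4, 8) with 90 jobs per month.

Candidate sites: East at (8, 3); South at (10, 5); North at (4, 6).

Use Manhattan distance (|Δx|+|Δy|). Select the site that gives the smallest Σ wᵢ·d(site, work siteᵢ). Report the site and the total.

North, total 1707 blocks

Total weighted distance at each candidate:
  East (8, 3): total = 2388
  South (10, 5): total = 2096
  North (4, 6): total = 1707
Minimum is at North with total 1707 blocks.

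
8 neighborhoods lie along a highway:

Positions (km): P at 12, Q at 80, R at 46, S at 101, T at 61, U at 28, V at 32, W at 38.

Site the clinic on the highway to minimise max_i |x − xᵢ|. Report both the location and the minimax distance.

The 1-center on a line is the midpoint of the two extreme points: leftmost at 12, rightmost at 101.
Optimal location = (12 + 101)/2 = 56.5; maximum distance = (101 − 12)/2 = 44.5.

location 56.5, max distance 44.5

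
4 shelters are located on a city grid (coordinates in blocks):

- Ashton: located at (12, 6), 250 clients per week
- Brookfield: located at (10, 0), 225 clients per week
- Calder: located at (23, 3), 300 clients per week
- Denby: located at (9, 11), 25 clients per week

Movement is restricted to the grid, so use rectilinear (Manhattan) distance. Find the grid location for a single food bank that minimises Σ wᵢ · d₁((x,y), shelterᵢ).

(12, 3)

Manhattan distance separates: Σwᵢ(|x−xᵢ|+|y−yᵢ|) = Σwᵢ|x−xᵢ| + Σwᵢ|y−yᵢ|, so x and y are optimised independently as 1-D weighted medians.
Total weight W = 800; half = 400.
x-coordinate, sorted with cumulative weight:
  x=9 (Denby, w=25) cum 25
  x=10 (Brookfield, w=225) cum 250
  x=12 (Ashton, w=250) cum 500  ← median
  x=23 (Calder, w=300) cum 800
⇒ x* = 12
y-coordinate, sorted with cumulative weight:
  y=0 (Brookfield, w=225) cum 225
  y=3 (Calder, w=300) cum 525  ← median
  y=6 (Ashton, w=250) cum 775
  y=11 (Denby, w=25) cum 800
⇒ y* = 3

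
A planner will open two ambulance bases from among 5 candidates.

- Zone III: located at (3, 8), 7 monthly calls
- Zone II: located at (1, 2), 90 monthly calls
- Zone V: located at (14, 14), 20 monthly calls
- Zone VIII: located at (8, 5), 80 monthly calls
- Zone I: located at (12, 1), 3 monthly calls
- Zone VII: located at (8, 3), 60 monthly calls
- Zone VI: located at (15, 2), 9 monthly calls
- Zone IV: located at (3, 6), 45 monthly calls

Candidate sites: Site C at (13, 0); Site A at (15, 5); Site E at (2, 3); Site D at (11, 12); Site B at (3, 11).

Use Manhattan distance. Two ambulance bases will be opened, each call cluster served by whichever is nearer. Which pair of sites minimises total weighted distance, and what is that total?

Evaluate every pair (each demand assigned to the nearer of the two):
  {Site A, Site E}: total = 1570
  {Site E, Site D}: total = 1664
  {Site C, Site E}: total = 1744
  {Site E, Site B}: total = 1823
  {Site A, Site B}: total = 2584
  {Site C, Site B}: total = 2838
  {Site D, Site B}: total = 3018
  {Site C, Site A}: total = 3223
  {Site C, Site D}: total = 3396
  {Site A, Site D}: total = 3447
Best pair: {Site A, Site E} with total 1570.

{Site A, Site E}, total 1570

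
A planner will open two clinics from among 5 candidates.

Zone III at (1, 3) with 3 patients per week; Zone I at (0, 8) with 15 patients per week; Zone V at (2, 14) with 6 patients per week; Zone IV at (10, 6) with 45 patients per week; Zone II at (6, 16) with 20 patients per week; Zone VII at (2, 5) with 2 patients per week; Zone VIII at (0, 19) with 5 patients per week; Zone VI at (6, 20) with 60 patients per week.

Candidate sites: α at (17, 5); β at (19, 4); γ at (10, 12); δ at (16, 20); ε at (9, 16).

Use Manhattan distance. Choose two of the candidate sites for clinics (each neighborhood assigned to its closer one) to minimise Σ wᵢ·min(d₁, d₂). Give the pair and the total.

{γ, ε}, total 1158

Evaluate every pair (each demand assigned to the nearer of the two):
  {γ, ε}: total = 1158
  {α, ε}: total = 1293
  {β, ε}: total = 1437
  {δ, ε}: total = 1443
  {γ, δ}: total = 1469
  {α, γ}: total = 1589
  {β, γ}: total = 1589
  {α, δ}: total = 1829
  {β, δ}: total = 2018
  {α, β}: total = 3043
Best pair: {γ, ε} with total 1158.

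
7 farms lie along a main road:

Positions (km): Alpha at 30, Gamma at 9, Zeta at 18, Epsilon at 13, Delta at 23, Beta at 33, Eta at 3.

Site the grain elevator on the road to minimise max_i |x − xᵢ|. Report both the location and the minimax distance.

The 1-center on a line is the midpoint of the two extreme points: leftmost at 3, rightmost at 33.
Optimal location = (3 + 33)/2 = 18; maximum distance = (33 − 3)/2 = 15.

location 18, max distance 15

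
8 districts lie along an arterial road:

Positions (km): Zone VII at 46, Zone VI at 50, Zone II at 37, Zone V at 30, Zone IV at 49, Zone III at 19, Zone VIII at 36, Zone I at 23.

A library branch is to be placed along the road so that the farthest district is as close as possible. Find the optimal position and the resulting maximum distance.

location 34.5, max distance 15.5

The 1-center on a line is the midpoint of the two extreme points: leftmost at 19, rightmost at 50.
Optimal location = (19 + 50)/2 = 34.5; maximum distance = (50 − 19)/2 = 15.5.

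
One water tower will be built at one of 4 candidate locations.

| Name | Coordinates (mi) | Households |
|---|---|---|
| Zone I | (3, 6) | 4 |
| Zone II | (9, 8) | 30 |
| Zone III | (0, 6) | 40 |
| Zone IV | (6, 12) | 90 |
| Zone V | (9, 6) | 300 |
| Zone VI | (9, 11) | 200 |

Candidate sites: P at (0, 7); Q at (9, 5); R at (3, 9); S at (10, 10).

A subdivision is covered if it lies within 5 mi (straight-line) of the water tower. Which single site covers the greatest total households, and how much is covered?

S, covering 620

Coverage radius r = 5 mi; a point is covered iff (Δx)²+(Δy)² ≤ 5² = 25.
  P (0, 7): covers {Zone I, Zone III} → 44
  Q (9, 5): covers {Zone II, Zone V} → 330
  R (3, 9): covers {Zone I, Zone III, Zone IV} → 134
  S (10, 10): covers {Zone II, Zone IV, Zone V, Zone VI} → 620
Maximum coverage at S: 620 households.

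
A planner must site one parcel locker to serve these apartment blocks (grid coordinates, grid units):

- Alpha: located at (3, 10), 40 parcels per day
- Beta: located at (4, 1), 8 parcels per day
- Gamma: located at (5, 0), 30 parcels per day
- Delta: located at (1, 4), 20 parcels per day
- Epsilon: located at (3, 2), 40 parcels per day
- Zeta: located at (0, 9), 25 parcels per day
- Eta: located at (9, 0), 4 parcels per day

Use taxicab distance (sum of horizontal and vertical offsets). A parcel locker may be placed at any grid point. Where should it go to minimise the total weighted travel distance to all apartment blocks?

(3, 4)

Manhattan distance separates: Σwᵢ(|x−xᵢ|+|y−yᵢ|) = Σwᵢ|x−xᵢ| + Σwᵢ|y−yᵢ|, so x and y are optimised independently as 1-D weighted medians.
Total weight W = 167; half = 83.5.
x-coordinate, sorted with cumulative weight:
  x=0 (Zeta, w=25) cum 25
  x=1 (Delta, w=20) cum 45
  x=3 (Alpha, w=40) cum 85  ← median
  x=3 (Epsilon, w=40) cum 125
  x=4 (Beta, w=8) cum 133
  x=5 (Gamma, w=30) cum 163
  x=9 (Eta, w=4) cum 167
⇒ x* = 3
y-coordinate, sorted with cumulative weight:
  y=0 (Gamma, w=30) cum 30
  y=0 (Eta, w=4) cum 34
  y=1 (Beta, w=8) cum 42
  y=2 (Epsilon, w=40) cum 82
  y=4 (Delta, w=20) cum 102  ← median
  y=9 (Zeta, w=25) cum 127
  y=10 (Alpha, w=40) cum 167
⇒ y* = 4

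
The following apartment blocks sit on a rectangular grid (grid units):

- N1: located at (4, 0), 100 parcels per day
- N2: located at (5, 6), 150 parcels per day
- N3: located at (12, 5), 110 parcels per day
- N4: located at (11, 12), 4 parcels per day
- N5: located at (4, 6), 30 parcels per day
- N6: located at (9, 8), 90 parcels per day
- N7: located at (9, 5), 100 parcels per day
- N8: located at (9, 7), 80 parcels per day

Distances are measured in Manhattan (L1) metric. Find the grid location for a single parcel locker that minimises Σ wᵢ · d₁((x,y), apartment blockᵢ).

(9, 6)

Manhattan distance separates: Σwᵢ(|x−xᵢ|+|y−yᵢ|) = Σwᵢ|x−xᵢ| + Σwᵢ|y−yᵢ|, so x and y are optimised independently as 1-D weighted medians.
Total weight W = 664; half = 332.
x-coordinate, sorted with cumulative weight:
  x=4 (N1, w=100) cum 100
  x=4 (N5, w=30) cum 130
  x=5 (N2, w=150) cum 280
  x=9 (N6, w=90) cum 370  ← median
  x=9 (N7, w=100) cum 470
  x=9 (N8, w=80) cum 550
  x=11 (N4, w=4) cum 554
  x=12 (N3, w=110) cum 664
⇒ x* = 9
y-coordinate, sorted with cumulative weight:
  y=0 (N1, w=100) cum 100
  y=5 (N3, w=110) cum 210
  y=5 (N7, w=100) cum 310
  y=6 (N2, w=150) cum 460  ← median
  y=6 (N5, w=30) cum 490
  y=7 (N8, w=80) cum 570
  y=8 (N6, w=90) cum 660
  y=12 (N4, w=4) cum 664
⇒ y* = 6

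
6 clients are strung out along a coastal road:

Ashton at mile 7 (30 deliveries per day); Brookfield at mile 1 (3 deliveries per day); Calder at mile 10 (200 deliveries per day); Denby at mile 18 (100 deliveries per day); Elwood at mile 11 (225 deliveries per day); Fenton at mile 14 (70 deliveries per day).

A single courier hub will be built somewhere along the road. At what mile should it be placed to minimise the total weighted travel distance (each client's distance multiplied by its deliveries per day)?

x = 11

For a sum of weighted absolute distances on a line, the optimum is the weighted median (not the mean). Total weight W = 628; half-weight = 314.
Sort by position and accumulate weight:
  mile 1 (Brookfield, w=3) → cum 3
  mile 7 (Ashton, w=30) → cum 33
  mile 10 (Calder, w=200) → cum 233
  mile 11 (Elwood, w=225) → cum 458  ≥ 314 → median here
  mile 14 (Fenton, w=70) → cum 528
  mile 18 (Denby, w=100) → cum 628
Optimal location: mile 11.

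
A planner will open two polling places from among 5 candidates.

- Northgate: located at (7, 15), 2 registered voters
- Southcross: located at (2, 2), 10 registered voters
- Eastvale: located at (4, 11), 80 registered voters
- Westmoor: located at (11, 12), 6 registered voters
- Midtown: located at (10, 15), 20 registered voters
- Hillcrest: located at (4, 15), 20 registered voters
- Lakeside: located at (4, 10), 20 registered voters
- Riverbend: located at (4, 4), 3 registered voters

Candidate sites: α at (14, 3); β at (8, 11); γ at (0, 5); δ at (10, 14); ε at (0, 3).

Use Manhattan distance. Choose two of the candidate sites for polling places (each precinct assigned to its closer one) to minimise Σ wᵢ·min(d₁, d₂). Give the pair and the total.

{β, ε}, total 779

Evaluate every pair (each demand assigned to the nearer of the two):
  {β, ε}: total = 779
  {β, δ}: total = 789
  {β, γ}: total = 799
  {α, β}: total = 897
  {γ, δ}: total = 1151
  {δ, ε}: total = 1151
  {α, δ}: total = 1269
  {α, γ}: total = 1751
  {γ, ε}: total = 1847
  {α, ε}: total = 1975
Best pair: {β, ε} with total 779.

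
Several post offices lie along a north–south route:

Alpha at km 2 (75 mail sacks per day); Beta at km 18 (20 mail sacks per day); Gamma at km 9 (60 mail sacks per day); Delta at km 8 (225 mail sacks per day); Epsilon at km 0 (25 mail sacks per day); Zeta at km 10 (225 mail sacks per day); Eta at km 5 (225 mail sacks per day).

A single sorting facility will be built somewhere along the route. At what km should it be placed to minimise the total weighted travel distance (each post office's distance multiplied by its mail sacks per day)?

x = 8

For a sum of weighted absolute distances on a line, the optimum is the weighted median (not the mean). Total weight W = 855; half-weight = 427.5.
Sort by position and accumulate weight:
  km 0 (Epsilon, w=25) → cum 25
  km 2 (Alpha, w=75) → cum 100
  km 5 (Eta, w=225) → cum 325
  km 8 (Delta, w=225) → cum 550  ≥ 427.5 → median here
  km 9 (Gamma, w=60) → cum 610
  km 10 (Zeta, w=225) → cum 835
  km 18 (Beta, w=20) → cum 855
Optimal location: km 8.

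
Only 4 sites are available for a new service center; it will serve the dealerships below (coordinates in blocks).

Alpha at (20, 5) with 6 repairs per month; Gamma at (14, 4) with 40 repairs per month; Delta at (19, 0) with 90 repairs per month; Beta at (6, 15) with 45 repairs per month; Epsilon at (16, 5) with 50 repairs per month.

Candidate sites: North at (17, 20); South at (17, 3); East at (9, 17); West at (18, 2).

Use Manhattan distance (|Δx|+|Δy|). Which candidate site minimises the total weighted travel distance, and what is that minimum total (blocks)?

South, total 1825 blocks

Total weighted distance at each candidate:
  North (17, 20): total = 4368
  South (17, 3): total = 1825
  East (9, 17): total = 4463
  West (18, 2): total = 1915
Minimum is at South with total 1825 blocks.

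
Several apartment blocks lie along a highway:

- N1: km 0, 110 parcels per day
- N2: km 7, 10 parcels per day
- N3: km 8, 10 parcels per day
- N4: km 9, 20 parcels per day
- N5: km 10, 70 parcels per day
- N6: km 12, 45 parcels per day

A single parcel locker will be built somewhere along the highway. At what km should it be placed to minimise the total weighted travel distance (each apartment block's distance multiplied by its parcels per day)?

For a sum of weighted absolute distances on a line, the optimum is the weighted median (not the mean). Total weight W = 265; half-weight = 132.5.
Sort by position and accumulate weight:
  km 0 (N1, w=110) → cum 110
  km 7 (N2, w=10) → cum 120
  km 8 (N3, w=10) → cum 130
  km 9 (N4, w=20) → cum 150  ≥ 132.5 → median here
  km 10 (N5, w=70) → cum 220
  km 12 (N6, w=45) → cum 265
Optimal location: km 9.

x = 9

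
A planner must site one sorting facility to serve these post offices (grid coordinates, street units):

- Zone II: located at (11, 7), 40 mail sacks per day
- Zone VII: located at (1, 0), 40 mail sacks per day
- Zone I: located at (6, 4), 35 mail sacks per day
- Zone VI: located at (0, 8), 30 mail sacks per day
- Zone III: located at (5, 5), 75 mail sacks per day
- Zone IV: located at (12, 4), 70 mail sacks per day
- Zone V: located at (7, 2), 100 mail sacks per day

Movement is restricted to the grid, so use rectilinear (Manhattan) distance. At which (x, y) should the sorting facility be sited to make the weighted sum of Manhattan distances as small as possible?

(7, 4)

Manhattan distance separates: Σwᵢ(|x−xᵢ|+|y−yᵢ|) = Σwᵢ|x−xᵢ| + Σwᵢ|y−yᵢ|, so x and y are optimised independently as 1-D weighted medians.
Total weight W = 390; half = 195.
x-coordinate, sorted with cumulative weight:
  x=0 (Zone VI, w=30) cum 30
  x=1 (Zone VII, w=40) cum 70
  x=5 (Zone III, w=75) cum 145
  x=6 (Zone I, w=35) cum 180
  x=7 (Zone V, w=100) cum 280  ← median
  x=11 (Zone II, w=40) cum 320
  x=12 (Zone IV, w=70) cum 390
⇒ x* = 7
y-coordinate, sorted with cumulative weight:
  y=0 (Zone VII, w=40) cum 40
  y=2 (Zone V, w=100) cum 140
  y=4 (Zone I, w=35) cum 175
  y=4 (Zone IV, w=70) cum 245  ← median
  y=5 (Zone III, w=75) cum 320
  y=7 (Zone II, w=40) cum 360
  y=8 (Zone VI, w=30) cum 390
⇒ y* = 4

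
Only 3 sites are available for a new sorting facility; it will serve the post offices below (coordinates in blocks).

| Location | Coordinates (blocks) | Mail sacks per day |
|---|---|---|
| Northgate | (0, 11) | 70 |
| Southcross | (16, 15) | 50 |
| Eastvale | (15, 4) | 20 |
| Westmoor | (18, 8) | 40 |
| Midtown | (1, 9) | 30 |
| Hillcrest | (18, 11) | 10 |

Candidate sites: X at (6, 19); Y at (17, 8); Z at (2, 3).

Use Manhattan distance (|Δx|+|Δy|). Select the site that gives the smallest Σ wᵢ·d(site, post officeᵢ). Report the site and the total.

Y, total 2510 blocks

Total weighted distance at each candidate:
  X (6, 19): total = 3730
  Y (17, 8): total = 2510
  Z (2, 3): total = 3570
Minimum is at Y with total 2510 blocks.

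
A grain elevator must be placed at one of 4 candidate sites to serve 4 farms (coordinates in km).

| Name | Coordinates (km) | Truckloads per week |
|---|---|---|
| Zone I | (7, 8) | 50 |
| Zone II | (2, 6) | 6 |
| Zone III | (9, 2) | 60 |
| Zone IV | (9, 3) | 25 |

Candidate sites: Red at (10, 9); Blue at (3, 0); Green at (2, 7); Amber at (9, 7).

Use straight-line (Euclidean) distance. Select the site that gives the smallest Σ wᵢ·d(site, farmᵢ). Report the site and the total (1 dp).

Amber, total 554.2 km

Total weighted distance at each candidate:
  Red (10, 9): total = 785.7
  Blue (3, 0): total = 1030.9
  Green (2, 7): total = 978.6
  Amber (9, 7): total = 554.2
Minimum is at Amber with total 554.2 km.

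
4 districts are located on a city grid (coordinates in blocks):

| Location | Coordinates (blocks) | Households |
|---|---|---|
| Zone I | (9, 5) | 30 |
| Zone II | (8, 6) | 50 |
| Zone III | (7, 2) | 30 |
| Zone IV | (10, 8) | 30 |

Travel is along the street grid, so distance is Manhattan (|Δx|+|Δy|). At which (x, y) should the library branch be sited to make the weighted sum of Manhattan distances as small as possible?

(8, 6)

Manhattan distance separates: Σwᵢ(|x−xᵢ|+|y−yᵢ|) = Σwᵢ|x−xᵢ| + Σwᵢ|y−yᵢ|, so x and y are optimised independently as 1-D weighted medians.
Total weight W = 140; half = 70.
x-coordinate, sorted with cumulative weight:
  x=7 (Zone III, w=30) cum 30
  x=8 (Zone II, w=50) cum 80  ← median
  x=9 (Zone I, w=30) cum 110
  x=10 (Zone IV, w=30) cum 140
⇒ x* = 8
y-coordinate, sorted with cumulative weight:
  y=2 (Zone III, w=30) cum 30
  y=5 (Zone I, w=30) cum 60
  y=6 (Zone II, w=50) cum 110  ← median
  y=8 (Zone IV, w=30) cum 140
⇒ y* = 6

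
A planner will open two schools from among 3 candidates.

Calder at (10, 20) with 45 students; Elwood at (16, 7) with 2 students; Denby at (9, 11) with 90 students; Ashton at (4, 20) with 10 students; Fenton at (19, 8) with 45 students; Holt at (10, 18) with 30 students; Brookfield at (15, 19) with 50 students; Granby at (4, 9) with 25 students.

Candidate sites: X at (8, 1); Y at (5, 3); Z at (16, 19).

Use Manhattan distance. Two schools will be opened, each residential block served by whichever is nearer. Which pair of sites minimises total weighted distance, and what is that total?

{Y, Z}, total 2614

Evaluate every pair (each demand assigned to the nearer of the two):
  {Y, Z}: total = 2614
  {X, Z}: total = 2649
  {X, Y}: total = 4948
Best pair: {Y, Z} with total 2614.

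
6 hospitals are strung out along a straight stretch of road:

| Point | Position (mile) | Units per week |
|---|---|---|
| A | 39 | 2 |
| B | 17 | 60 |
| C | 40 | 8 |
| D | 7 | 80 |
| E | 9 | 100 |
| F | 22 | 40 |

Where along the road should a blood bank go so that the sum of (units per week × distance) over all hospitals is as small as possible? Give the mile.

x = 9

For a sum of weighted absolute distances on a line, the optimum is the weighted median (not the mean). Total weight W = 290; half-weight = 145.
Sort by position and accumulate weight:
  mile 7 (D, w=80) → cum 80
  mile 9 (E, w=100) → cum 180  ≥ 145 → median here
  mile 17 (B, w=60) → cum 240
  mile 22 (F, w=40) → cum 280
  mile 39 (A, w=2) → cum 282
  mile 40 (C, w=8) → cum 290
Optimal location: mile 9.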